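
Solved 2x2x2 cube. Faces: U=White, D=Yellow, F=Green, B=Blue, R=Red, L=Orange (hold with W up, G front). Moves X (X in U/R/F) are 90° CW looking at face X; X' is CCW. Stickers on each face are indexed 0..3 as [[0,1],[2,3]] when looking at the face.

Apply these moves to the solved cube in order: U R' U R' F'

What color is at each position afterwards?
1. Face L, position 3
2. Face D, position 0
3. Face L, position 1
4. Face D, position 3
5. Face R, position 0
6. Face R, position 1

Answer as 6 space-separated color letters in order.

Answer: O W G W R R

Derivation:
After move 1 (U): U=WWWW F=RRGG R=BBRR B=OOBB L=GGOO
After move 2 (R'): R=BRBR U=WBWO F=RWGW D=YRYG B=YOYB
After move 3 (U): U=WWOB F=BRGW R=YOBR B=GGYB L=RWOO
After move 4 (R'): R=ORYB U=WYOG F=BWGB D=YRYW B=GGRB
After move 5 (F'): F=WBBG U=WYOY R=RRYB D=WOYW L=RGOO
Query 1: L[3] = O
Query 2: D[0] = W
Query 3: L[1] = G
Query 4: D[3] = W
Query 5: R[0] = R
Query 6: R[1] = R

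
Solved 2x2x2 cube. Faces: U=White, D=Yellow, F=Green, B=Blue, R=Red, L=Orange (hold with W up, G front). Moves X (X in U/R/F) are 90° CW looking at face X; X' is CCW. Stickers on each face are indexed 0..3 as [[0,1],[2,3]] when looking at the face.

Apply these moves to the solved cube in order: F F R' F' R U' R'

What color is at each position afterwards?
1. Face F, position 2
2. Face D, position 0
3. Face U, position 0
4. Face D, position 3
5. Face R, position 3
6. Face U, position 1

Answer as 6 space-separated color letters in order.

Answer: G R Y G O B

Derivation:
After move 1 (F): F=GGGG U=WWOO R=WRWR D=RRYY L=OYOY
After move 2 (F): F=GGGG U=WWYY R=OROR D=WWYY L=OROR
After move 3 (R'): R=RROO U=WBYB F=GWGY D=WGYG B=YBWB
After move 4 (F'): F=WYGG U=WBRO R=GRWO D=RRYG L=OBOY
After move 5 (R): R=WGOR U=WYRG F=WRGG D=RWYY B=OBBB
After move 6 (U'): U=YGWR F=OBGG R=WROR B=WGBB L=OBOY
After move 7 (R'): R=RRWO U=YBWW F=OGGR D=RBYG B=YGWB
Query 1: F[2] = G
Query 2: D[0] = R
Query 3: U[0] = Y
Query 4: D[3] = G
Query 5: R[3] = O
Query 6: U[1] = B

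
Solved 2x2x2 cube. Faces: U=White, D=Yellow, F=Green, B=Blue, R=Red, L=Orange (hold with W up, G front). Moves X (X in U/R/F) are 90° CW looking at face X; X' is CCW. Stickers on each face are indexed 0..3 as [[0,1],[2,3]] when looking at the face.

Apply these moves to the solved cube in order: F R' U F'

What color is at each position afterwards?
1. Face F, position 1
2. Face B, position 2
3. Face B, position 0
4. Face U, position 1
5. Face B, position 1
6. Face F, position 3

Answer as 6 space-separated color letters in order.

Answer: O R O W Y G

Derivation:
After move 1 (F): F=GGGG U=WWOO R=WRWR D=RRYY L=OYOY
After move 2 (R'): R=RRWW U=WBOB F=GWGO D=RGYG B=YBRB
After move 3 (U): U=OWBB F=RRGO R=YBWW B=OYRB L=GWOY
After move 4 (F'): F=RORG U=OWYW R=GBRW D=WYYG L=GBOB
Query 1: F[1] = O
Query 2: B[2] = R
Query 3: B[0] = O
Query 4: U[1] = W
Query 5: B[1] = Y
Query 6: F[3] = G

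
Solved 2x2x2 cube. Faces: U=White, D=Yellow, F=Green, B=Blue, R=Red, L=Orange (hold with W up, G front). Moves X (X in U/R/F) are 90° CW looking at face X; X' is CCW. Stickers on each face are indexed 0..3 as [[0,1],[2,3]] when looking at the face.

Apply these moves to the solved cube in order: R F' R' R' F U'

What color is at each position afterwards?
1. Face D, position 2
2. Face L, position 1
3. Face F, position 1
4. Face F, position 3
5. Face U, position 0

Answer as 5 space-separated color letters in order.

After move 1 (R): R=RRRR U=WGWG F=GYGY D=YBYB B=WBWB
After move 2 (F'): F=YYGG U=WGRR R=BRYR D=OOYB L=OGOW
After move 3 (R'): R=RRBY U=WWRW F=YGGR D=OYYG B=BBOB
After move 4 (R'): R=RYRB U=WORB F=YWGW D=OGYR B=GBYB
After move 5 (F): F=GYWW U=WOWG R=RYBB D=RRYR L=OOOG
After move 6 (U'): U=OGWW F=OOWW R=GYBB B=RYYB L=GBOG
Query 1: D[2] = Y
Query 2: L[1] = B
Query 3: F[1] = O
Query 4: F[3] = W
Query 5: U[0] = O

Answer: Y B O W O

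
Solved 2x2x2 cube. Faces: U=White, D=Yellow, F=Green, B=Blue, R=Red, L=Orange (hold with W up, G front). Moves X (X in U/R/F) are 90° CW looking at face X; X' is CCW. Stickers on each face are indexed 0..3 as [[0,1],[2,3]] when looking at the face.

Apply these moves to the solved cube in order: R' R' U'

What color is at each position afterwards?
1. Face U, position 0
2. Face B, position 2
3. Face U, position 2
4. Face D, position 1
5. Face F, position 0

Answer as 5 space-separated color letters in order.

After move 1 (R'): R=RRRR U=WBWB F=GWGW D=YGYG B=YBYB
After move 2 (R'): R=RRRR U=WYWY F=GBGB D=YWYW B=GBGB
After move 3 (U'): U=YYWW F=OOGB R=GBRR B=RRGB L=GBOO
Query 1: U[0] = Y
Query 2: B[2] = G
Query 3: U[2] = W
Query 4: D[1] = W
Query 5: F[0] = O

Answer: Y G W W O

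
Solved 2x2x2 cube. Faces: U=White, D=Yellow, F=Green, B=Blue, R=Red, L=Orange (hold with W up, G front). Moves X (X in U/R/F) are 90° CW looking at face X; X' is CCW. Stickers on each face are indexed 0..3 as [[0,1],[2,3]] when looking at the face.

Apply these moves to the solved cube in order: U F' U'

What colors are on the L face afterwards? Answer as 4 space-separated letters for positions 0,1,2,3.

After move 1 (U): U=WWWW F=RRGG R=BBRR B=OOBB L=GGOO
After move 2 (F'): F=RGRG U=WWBR R=YBYR D=GOYY L=GWOW
After move 3 (U'): U=WRWB F=GWRG R=RGYR B=YBBB L=OOOW
Query: L face = OOOW

Answer: O O O W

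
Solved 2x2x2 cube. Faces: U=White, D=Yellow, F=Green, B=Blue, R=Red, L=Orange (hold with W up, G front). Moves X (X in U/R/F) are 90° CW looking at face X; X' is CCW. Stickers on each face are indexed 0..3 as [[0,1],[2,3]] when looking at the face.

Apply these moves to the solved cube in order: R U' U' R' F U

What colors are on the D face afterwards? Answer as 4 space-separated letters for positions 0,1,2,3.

Answer: O O Y Y

Derivation:
After move 1 (R): R=RRRR U=WGWG F=GYGY D=YBYB B=WBWB
After move 2 (U'): U=GGWW F=OOGY R=GYRR B=RRWB L=WBOO
After move 3 (U'): U=GWGW F=WBGY R=OORR B=GYWB L=RROO
After move 4 (R'): R=OROR U=GWGG F=WWGW D=YBYY B=BYBB
After move 5 (F): F=GWWW U=GWOR R=GRGR D=OOYY L=RYOB
After move 6 (U): U=OGRW F=GRWW R=BYGR B=RYBB L=GWOB
Query: D face = OOYY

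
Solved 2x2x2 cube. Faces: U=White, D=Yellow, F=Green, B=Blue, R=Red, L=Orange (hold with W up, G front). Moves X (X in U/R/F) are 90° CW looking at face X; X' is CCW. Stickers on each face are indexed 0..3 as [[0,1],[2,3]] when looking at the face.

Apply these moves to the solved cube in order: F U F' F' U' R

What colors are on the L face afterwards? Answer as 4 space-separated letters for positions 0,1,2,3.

Answer: O Y O B

Derivation:
After move 1 (F): F=GGGG U=WWOO R=WRWR D=RRYY L=OYOY
After move 2 (U): U=OWOW F=WRGG R=BBWR B=OYBB L=GGOY
After move 3 (F'): F=RGWG U=OWBW R=RBRR D=GYYY L=GWOO
After move 4 (F'): F=GGRW U=OWRR R=YBGR D=WOYY L=GWOB
After move 5 (U'): U=WROR F=GWRW R=GGGR B=YBBB L=OYOB
After move 6 (R): R=GGRG U=WWOW F=GORY D=WBYY B=RBRB
Query: L face = OYOB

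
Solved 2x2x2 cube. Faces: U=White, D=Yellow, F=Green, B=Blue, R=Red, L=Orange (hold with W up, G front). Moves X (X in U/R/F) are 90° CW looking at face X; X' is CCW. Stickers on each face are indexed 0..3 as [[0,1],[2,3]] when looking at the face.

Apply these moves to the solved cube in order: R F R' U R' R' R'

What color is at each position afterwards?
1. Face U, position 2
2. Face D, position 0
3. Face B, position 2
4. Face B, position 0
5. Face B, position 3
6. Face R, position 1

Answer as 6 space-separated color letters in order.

After move 1 (R): R=RRRR U=WGWG F=GYGY D=YBYB B=WBWB
After move 2 (F): F=GGYY U=WGOO R=WRGR D=RRYB L=OYOB
After move 3 (R'): R=RRWG U=WWOW F=GGYO D=RGYY B=BBRB
After move 4 (U): U=OWWW F=RRYO R=BBWG B=OYRB L=GGOB
After move 5 (R'): R=BGBW U=ORWO F=RWYW D=RRYO B=YYGB
After move 6 (R'): R=GWBB U=OGWY F=RRYO D=RWYW B=OYRB
After move 7 (R'): R=WBGB U=ORWO F=RGYY D=RRYO B=WYWB
Query 1: U[2] = W
Query 2: D[0] = R
Query 3: B[2] = W
Query 4: B[0] = W
Query 5: B[3] = B
Query 6: R[1] = B

Answer: W R W W B B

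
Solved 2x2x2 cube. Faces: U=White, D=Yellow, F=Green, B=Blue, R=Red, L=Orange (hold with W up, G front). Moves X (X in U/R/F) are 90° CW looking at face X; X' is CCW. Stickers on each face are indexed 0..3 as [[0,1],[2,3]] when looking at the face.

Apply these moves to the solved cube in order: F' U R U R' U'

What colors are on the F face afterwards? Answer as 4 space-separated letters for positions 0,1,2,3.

After move 1 (F'): F=GGGG U=WWRR R=YRYR D=OOYY L=OWOW
After move 2 (U): U=RWRW F=YRGG R=BBYR B=OWBB L=GGOW
After move 3 (R): R=YBRB U=RRRG F=YOGY D=OBYO B=WWWB
After move 4 (U): U=RRGR F=YBGY R=WWRB B=GGWB L=YOOW
After move 5 (R'): R=WBWR U=RWGG F=YRGR D=OBYY B=OGBB
After move 6 (U'): U=WGRG F=YOGR R=YRWR B=WBBB L=OGOW
Query: F face = YOGR

Answer: Y O G R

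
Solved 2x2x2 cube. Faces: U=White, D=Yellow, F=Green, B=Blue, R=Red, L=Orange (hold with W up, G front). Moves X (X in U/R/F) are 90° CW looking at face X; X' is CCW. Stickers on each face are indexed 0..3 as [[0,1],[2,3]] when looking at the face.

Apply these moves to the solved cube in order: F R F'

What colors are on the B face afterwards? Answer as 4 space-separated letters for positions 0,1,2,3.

After move 1 (F): F=GGGG U=WWOO R=WRWR D=RRYY L=OYOY
After move 2 (R): R=WWRR U=WGOG F=GRGY D=RBYB B=OBWB
After move 3 (F'): F=RYGG U=WGWR R=BWRR D=YYYB L=OGOO
Query: B face = OBWB

Answer: O B W B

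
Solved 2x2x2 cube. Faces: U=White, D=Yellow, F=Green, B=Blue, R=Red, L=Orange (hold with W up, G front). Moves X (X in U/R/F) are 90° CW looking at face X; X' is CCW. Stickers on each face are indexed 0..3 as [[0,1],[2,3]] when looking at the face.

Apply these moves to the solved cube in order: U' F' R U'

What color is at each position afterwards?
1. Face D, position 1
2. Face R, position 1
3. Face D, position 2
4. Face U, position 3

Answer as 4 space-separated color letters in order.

After move 1 (U'): U=WWWW F=OOGG R=GGRR B=RRBB L=BBOO
After move 2 (F'): F=OGOG U=WWGR R=YGYR D=BOYY L=BWOW
After move 3 (R): R=YYRG U=WGGG F=OOOY D=BBYR B=RRWB
After move 4 (U'): U=GGWG F=BWOY R=OORG B=YYWB L=RROW
Query 1: D[1] = B
Query 2: R[1] = O
Query 3: D[2] = Y
Query 4: U[3] = G

Answer: B O Y G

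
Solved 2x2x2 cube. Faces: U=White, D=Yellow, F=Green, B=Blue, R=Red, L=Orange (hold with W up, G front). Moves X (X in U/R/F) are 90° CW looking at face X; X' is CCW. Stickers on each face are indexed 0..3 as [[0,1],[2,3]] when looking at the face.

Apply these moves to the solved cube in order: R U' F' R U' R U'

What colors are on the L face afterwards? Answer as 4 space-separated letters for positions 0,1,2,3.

After move 1 (R): R=RRRR U=WGWG F=GYGY D=YBYB B=WBWB
After move 2 (U'): U=GGWW F=OOGY R=GYRR B=RRWB L=WBOO
After move 3 (F'): F=OYOG U=GGGR R=BYYR D=BOYB L=WWOW
After move 4 (R): R=YBRY U=GYGG F=OOOB D=BWYR B=RRGB
After move 5 (U'): U=YGGG F=WWOB R=OORY B=YBGB L=RROW
After move 6 (R): R=ROYO U=YWGB F=WWOR D=BGYY B=GBGB
After move 7 (U'): U=WBYG F=RROR R=WWYO B=ROGB L=GBOW
Query: L face = GBOW

Answer: G B O W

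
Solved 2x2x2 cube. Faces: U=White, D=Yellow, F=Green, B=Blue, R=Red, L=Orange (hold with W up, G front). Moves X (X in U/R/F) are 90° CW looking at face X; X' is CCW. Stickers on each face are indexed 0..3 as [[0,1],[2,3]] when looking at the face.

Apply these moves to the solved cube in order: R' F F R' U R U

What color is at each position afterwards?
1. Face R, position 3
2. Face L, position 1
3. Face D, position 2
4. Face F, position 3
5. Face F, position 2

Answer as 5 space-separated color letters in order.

After move 1 (R'): R=RRRR U=WBWB F=GWGW D=YGYG B=YBYB
After move 2 (F): F=GGWW U=WBOO R=WRBR D=RRYG L=OYOG
After move 3 (F): F=WGWG U=WBGY R=OROR D=BWYG L=OROR
After move 4 (R'): R=RROO U=WYGY F=WBWY D=BGYG B=GBWB
After move 5 (U): U=GWYY F=RRWY R=GBOO B=ORWB L=WBOR
After move 6 (R): R=OGOB U=GRYY F=RGWG D=BWYO B=YRWB
After move 7 (U): U=YGYR F=OGWG R=YROB B=WBWB L=RGOR
Query 1: R[3] = B
Query 2: L[1] = G
Query 3: D[2] = Y
Query 4: F[3] = G
Query 5: F[2] = W

Answer: B G Y G W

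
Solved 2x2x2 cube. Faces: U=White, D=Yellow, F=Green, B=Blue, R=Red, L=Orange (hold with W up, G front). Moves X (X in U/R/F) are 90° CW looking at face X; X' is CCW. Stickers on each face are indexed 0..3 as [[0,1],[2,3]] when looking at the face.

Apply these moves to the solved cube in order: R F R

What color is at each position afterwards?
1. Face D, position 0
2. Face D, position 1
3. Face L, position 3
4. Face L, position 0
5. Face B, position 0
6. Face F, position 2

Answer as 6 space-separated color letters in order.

After move 1 (R): R=RRRR U=WGWG F=GYGY D=YBYB B=WBWB
After move 2 (F): F=GGYY U=WGOO R=WRGR D=RRYB L=OYOB
After move 3 (R): R=GWRR U=WGOY F=GRYB D=RWYW B=OBGB
Query 1: D[0] = R
Query 2: D[1] = W
Query 3: L[3] = B
Query 4: L[0] = O
Query 5: B[0] = O
Query 6: F[2] = Y

Answer: R W B O O Y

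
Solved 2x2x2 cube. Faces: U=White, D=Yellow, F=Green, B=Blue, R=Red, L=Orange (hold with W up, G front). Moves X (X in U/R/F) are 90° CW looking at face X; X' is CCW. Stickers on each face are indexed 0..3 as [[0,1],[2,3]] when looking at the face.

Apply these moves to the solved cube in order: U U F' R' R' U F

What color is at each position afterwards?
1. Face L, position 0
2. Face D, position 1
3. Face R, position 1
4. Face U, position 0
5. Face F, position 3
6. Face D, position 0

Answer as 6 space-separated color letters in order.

Answer: B G G O Y O

Derivation:
After move 1 (U): U=WWWW F=RRGG R=BBRR B=OOBB L=GGOO
After move 2 (U): U=WWWW F=BBGG R=OORR B=GGBB L=RROO
After move 3 (F'): F=BGBG U=WWOR R=YOYR D=ROYY L=RWOW
After move 4 (R'): R=ORYY U=WBOG F=BWBR D=RGYG B=YGOB
After move 5 (R'): R=RYOY U=WOOY F=BBBG D=RWYR B=GGGB
After move 6 (U): U=OWYO F=RYBG R=GGOY B=RWGB L=BBOW
After move 7 (F): F=BRGY U=OWWB R=YGOY D=OGYR L=BROW
Query 1: L[0] = B
Query 2: D[1] = G
Query 3: R[1] = G
Query 4: U[0] = O
Query 5: F[3] = Y
Query 6: D[0] = O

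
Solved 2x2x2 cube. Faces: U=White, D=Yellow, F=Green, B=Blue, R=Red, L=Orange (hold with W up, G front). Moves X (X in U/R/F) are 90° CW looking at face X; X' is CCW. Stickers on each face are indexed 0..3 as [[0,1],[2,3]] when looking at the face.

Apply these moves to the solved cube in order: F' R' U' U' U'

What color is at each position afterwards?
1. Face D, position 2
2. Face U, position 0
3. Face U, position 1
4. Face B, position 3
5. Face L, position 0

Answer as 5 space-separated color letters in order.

After move 1 (F'): F=GGGG U=WWRR R=YRYR D=OOYY L=OWOW
After move 2 (R'): R=RRYY U=WBRB F=GWGR D=OGYG B=YBOB
After move 3 (U'): U=BBWR F=OWGR R=GWYY B=RROB L=YBOW
After move 4 (U'): U=BRBW F=YBGR R=OWYY B=GWOB L=RROW
After move 5 (U'): U=RWBB F=RRGR R=YBYY B=OWOB L=GWOW
Query 1: D[2] = Y
Query 2: U[0] = R
Query 3: U[1] = W
Query 4: B[3] = B
Query 5: L[0] = G

Answer: Y R W B G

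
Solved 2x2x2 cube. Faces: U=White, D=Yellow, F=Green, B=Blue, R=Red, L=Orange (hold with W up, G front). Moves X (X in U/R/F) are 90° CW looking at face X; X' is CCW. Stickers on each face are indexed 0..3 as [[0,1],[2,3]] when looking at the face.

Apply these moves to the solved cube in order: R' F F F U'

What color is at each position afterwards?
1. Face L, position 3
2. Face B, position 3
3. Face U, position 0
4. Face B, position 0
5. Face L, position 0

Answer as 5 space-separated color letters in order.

Answer: W B B G Y

Derivation:
After move 1 (R'): R=RRRR U=WBWB F=GWGW D=YGYG B=YBYB
After move 2 (F): F=GGWW U=WBOO R=WRBR D=RRYG L=OYOG
After move 3 (F): F=WGWG U=WBGY R=OROR D=BWYG L=OROR
After move 4 (F): F=WWGG U=WBRR R=GRYR D=OOYG L=OBOW
After move 5 (U'): U=BRWR F=OBGG R=WWYR B=GRYB L=YBOW
Query 1: L[3] = W
Query 2: B[3] = B
Query 3: U[0] = B
Query 4: B[0] = G
Query 5: L[0] = Y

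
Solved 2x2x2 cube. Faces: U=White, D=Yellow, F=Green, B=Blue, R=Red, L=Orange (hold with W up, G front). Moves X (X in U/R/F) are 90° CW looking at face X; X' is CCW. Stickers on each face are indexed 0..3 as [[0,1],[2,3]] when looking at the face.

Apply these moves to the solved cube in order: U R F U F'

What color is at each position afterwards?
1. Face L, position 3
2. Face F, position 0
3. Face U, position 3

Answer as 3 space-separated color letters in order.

After move 1 (U): U=WWWW F=RRGG R=BBRR B=OOBB L=GGOO
After move 2 (R): R=RBRB U=WRWG F=RYGY D=YBYO B=WOWB
After move 3 (F): F=GRYY U=WROG R=WBGB D=RRYO L=GYOB
After move 4 (U): U=OWGR F=WBYY R=WOGB B=GYWB L=GROB
After move 5 (F'): F=BYWY U=OWWG R=RORB D=RBYO L=GROG
Query 1: L[3] = G
Query 2: F[0] = B
Query 3: U[3] = G

Answer: G B G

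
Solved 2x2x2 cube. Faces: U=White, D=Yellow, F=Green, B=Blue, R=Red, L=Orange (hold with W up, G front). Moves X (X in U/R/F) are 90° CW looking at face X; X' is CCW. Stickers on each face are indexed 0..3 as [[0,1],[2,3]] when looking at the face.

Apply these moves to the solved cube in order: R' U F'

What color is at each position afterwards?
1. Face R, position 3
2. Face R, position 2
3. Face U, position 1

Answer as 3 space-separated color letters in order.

After move 1 (R'): R=RRRR U=WBWB F=GWGW D=YGYG B=YBYB
After move 2 (U): U=WWBB F=RRGW R=YBRR B=OOYB L=GWOO
After move 3 (F'): F=RWRG U=WWYR R=GBYR D=WOYG L=GBOB
Query 1: R[3] = R
Query 2: R[2] = Y
Query 3: U[1] = W

Answer: R Y W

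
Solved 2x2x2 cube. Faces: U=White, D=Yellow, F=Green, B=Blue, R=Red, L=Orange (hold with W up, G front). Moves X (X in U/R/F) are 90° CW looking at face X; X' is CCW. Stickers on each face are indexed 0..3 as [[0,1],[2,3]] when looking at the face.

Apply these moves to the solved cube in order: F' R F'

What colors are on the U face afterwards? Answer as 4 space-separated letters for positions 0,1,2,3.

Answer: W G Y R

Derivation:
After move 1 (F'): F=GGGG U=WWRR R=YRYR D=OOYY L=OWOW
After move 2 (R): R=YYRR U=WGRG F=GOGY D=OBYB B=RBWB
After move 3 (F'): F=OYGG U=WGYR R=BYOR D=WWYB L=OGOR
Query: U face = WGYR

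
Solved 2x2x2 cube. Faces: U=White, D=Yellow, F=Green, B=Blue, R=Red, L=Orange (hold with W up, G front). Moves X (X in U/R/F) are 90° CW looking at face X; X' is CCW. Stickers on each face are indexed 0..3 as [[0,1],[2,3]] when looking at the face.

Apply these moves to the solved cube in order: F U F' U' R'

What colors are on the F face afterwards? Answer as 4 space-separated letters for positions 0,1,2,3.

Answer: G W W B

Derivation:
After move 1 (F): F=GGGG U=WWOO R=WRWR D=RRYY L=OYOY
After move 2 (U): U=OWOW F=WRGG R=BBWR B=OYBB L=GGOY
After move 3 (F'): F=RGWG U=OWBW R=RBRR D=GYYY L=GWOO
After move 4 (U'): U=WWOB F=GWWG R=RGRR B=RBBB L=OYOO
After move 5 (R'): R=GRRR U=WBOR F=GWWB D=GWYG B=YBYB
Query: F face = GWWB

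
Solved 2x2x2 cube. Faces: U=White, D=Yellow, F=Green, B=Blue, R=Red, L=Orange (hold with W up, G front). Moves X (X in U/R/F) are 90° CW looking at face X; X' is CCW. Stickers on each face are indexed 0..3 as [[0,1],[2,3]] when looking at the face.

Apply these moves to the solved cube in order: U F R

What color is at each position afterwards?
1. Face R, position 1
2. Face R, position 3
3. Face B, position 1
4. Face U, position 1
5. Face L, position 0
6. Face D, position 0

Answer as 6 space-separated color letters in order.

Answer: W B O R G R

Derivation:
After move 1 (U): U=WWWW F=RRGG R=BBRR B=OOBB L=GGOO
After move 2 (F): F=GRGR U=WWOG R=WBWR D=RBYY L=GYOY
After move 3 (R): R=WWRB U=WROR F=GBGY D=RBYO B=GOWB
Query 1: R[1] = W
Query 2: R[3] = B
Query 3: B[1] = O
Query 4: U[1] = R
Query 5: L[0] = G
Query 6: D[0] = R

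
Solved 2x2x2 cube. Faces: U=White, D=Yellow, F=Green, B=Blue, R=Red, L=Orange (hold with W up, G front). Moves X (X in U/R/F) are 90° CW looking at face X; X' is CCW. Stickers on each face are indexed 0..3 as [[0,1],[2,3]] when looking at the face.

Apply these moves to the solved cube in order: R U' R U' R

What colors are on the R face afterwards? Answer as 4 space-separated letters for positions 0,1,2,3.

After move 1 (R): R=RRRR U=WGWG F=GYGY D=YBYB B=WBWB
After move 2 (U'): U=GGWW F=OOGY R=GYRR B=RRWB L=WBOO
After move 3 (R): R=RGRY U=GOWY F=OBGB D=YWYR B=WRGB
After move 4 (U'): U=OYGW F=WBGB R=OBRY B=RGGB L=WROO
After move 5 (R): R=ROYB U=OBGB F=WWGR D=YGYR B=WGYB
Query: R face = ROYB

Answer: R O Y B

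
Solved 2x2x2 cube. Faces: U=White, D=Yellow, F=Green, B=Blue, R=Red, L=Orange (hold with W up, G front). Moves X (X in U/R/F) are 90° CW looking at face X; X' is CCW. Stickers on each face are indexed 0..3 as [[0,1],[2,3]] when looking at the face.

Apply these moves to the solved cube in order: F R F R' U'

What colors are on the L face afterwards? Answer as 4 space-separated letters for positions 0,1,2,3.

After move 1 (F): F=GGGG U=WWOO R=WRWR D=RRYY L=OYOY
After move 2 (R): R=WWRR U=WGOG F=GRGY D=RBYB B=OBWB
After move 3 (F): F=GGYR U=WGYY R=OWGR D=RWYB L=OROB
After move 4 (R'): R=WROG U=WWYO F=GGYY D=RGYR B=BBWB
After move 5 (U'): U=WOWY F=ORYY R=GGOG B=WRWB L=BBOB
Query: L face = BBOB

Answer: B B O B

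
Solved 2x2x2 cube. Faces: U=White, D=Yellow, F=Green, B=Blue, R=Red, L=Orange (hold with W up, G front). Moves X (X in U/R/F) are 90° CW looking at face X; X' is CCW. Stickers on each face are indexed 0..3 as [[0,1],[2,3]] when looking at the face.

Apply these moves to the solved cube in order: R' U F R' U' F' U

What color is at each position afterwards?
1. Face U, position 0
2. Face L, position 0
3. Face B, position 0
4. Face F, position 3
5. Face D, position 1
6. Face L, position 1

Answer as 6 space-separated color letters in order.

After move 1 (R'): R=RRRR U=WBWB F=GWGW D=YGYG B=YBYB
After move 2 (U): U=WWBB F=RRGW R=YBRR B=OOYB L=GWOO
After move 3 (F): F=GRWR U=WWOW R=BBBR D=RYYG L=GYOG
After move 4 (R'): R=BRBB U=WYOO F=GWWW D=RRYR B=GOYB
After move 5 (U'): U=YOWO F=GYWW R=GWBB B=BRYB L=GOOG
After move 6 (F'): F=YWGW U=YOGB R=RWRB D=OGYR L=GOOW
After move 7 (U): U=GYBO F=RWGW R=BRRB B=GOYB L=YWOW
Query 1: U[0] = G
Query 2: L[0] = Y
Query 3: B[0] = G
Query 4: F[3] = W
Query 5: D[1] = G
Query 6: L[1] = W

Answer: G Y G W G W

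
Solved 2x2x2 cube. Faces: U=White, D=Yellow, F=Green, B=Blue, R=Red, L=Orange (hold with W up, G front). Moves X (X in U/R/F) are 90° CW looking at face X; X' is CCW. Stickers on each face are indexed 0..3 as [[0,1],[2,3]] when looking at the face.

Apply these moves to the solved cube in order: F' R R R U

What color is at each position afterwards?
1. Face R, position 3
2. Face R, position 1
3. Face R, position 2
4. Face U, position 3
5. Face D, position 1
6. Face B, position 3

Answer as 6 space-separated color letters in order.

Answer: Y B Y B G B

Derivation:
After move 1 (F'): F=GGGG U=WWRR R=YRYR D=OOYY L=OWOW
After move 2 (R): R=YYRR U=WGRG F=GOGY D=OBYB B=RBWB
After move 3 (R): R=RYRY U=WORY F=GBGB D=OWYR B=GBGB
After move 4 (R): R=RRYY U=WBRB F=GWGR D=OGYG B=YBOB
After move 5 (U): U=RWBB F=RRGR R=YBYY B=OWOB L=GWOW
Query 1: R[3] = Y
Query 2: R[1] = B
Query 3: R[2] = Y
Query 4: U[3] = B
Query 5: D[1] = G
Query 6: B[3] = B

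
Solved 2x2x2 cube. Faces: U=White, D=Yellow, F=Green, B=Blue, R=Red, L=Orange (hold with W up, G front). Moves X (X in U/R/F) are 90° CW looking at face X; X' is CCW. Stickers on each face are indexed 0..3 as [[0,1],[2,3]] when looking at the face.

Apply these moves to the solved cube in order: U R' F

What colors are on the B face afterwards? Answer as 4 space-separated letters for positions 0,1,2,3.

After move 1 (U): U=WWWW F=RRGG R=BBRR B=OOBB L=GGOO
After move 2 (R'): R=BRBR U=WBWO F=RWGW D=YRYG B=YOYB
After move 3 (F): F=GRWW U=WBOG R=WROR D=BBYG L=GYOR
Query: B face = YOYB

Answer: Y O Y B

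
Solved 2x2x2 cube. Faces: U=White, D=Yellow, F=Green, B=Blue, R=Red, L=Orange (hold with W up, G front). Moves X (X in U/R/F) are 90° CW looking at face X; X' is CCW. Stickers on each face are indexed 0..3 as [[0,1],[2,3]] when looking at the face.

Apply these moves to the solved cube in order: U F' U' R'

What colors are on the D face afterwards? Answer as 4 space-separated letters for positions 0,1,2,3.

After move 1 (U): U=WWWW F=RRGG R=BBRR B=OOBB L=GGOO
After move 2 (F'): F=RGRG U=WWBR R=YBYR D=GOYY L=GWOW
After move 3 (U'): U=WRWB F=GWRG R=RGYR B=YBBB L=OOOW
After move 4 (R'): R=GRRY U=WBWY F=GRRB D=GWYG B=YBOB
Query: D face = GWYG

Answer: G W Y G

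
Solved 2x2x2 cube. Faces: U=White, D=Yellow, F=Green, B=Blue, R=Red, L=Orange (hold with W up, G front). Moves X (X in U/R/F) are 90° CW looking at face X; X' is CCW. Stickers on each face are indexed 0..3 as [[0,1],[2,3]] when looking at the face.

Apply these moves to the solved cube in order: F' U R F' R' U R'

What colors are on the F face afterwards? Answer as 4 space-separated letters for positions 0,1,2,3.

Answer: B R Y W

Derivation:
After move 1 (F'): F=GGGG U=WWRR R=YRYR D=OOYY L=OWOW
After move 2 (U): U=RWRW F=YRGG R=BBYR B=OWBB L=GGOW
After move 3 (R): R=YBRB U=RRRG F=YOGY D=OBYO B=WWWB
After move 4 (F'): F=OYYG U=RRYR R=BBOB D=GWYO L=GGOR
After move 5 (R'): R=BBBO U=RWYW F=ORYR D=GYYG B=OWWB
After move 6 (U): U=YRWW F=BBYR R=OWBO B=GGWB L=OROR
After move 7 (R'): R=WOOB U=YWWG F=BRYW D=GBYR B=GGYB
Query: F face = BRYW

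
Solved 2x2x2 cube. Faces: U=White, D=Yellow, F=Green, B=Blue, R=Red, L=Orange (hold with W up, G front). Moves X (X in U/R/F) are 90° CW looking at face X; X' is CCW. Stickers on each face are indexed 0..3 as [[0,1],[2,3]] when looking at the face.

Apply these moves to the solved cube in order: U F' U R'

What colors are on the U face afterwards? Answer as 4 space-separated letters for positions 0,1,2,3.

After move 1 (U): U=WWWW F=RRGG R=BBRR B=OOBB L=GGOO
After move 2 (F'): F=RGRG U=WWBR R=YBYR D=GOYY L=GWOW
After move 3 (U): U=BWRW F=YBRG R=OOYR B=GWBB L=RGOW
After move 4 (R'): R=OROY U=BBRG F=YWRW D=GBYG B=YWOB
Query: U face = BBRG

Answer: B B R G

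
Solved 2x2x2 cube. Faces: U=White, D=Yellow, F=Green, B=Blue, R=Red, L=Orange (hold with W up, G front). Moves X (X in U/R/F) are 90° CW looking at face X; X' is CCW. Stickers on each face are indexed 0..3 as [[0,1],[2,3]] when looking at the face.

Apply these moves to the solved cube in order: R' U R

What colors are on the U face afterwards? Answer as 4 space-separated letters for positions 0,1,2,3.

Answer: W R B W

Derivation:
After move 1 (R'): R=RRRR U=WBWB F=GWGW D=YGYG B=YBYB
After move 2 (U): U=WWBB F=RRGW R=YBRR B=OOYB L=GWOO
After move 3 (R): R=RYRB U=WRBW F=RGGG D=YYYO B=BOWB
Query: U face = WRBW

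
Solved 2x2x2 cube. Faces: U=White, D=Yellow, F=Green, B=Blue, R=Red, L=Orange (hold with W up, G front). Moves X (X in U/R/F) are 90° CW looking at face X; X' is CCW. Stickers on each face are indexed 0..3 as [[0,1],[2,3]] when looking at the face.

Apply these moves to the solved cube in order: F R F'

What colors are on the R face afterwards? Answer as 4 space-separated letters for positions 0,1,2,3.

After move 1 (F): F=GGGG U=WWOO R=WRWR D=RRYY L=OYOY
After move 2 (R): R=WWRR U=WGOG F=GRGY D=RBYB B=OBWB
After move 3 (F'): F=RYGG U=WGWR R=BWRR D=YYYB L=OGOO
Query: R face = BWRR

Answer: B W R R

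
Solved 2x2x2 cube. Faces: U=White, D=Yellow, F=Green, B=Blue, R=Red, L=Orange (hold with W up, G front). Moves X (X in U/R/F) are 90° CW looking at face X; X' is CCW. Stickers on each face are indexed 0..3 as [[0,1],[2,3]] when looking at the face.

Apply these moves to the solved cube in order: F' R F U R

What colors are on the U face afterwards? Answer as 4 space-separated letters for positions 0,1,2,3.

After move 1 (F'): F=GGGG U=WWRR R=YRYR D=OOYY L=OWOW
After move 2 (R): R=YYRR U=WGRG F=GOGY D=OBYB B=RBWB
After move 3 (F): F=GGYO U=WGWW R=RYGR D=RYYB L=OOOB
After move 4 (U): U=WWWG F=RYYO R=RBGR B=OOWB L=GGOB
After move 5 (R): R=GRRB U=WYWO F=RYYB D=RWYO B=GOWB
Query: U face = WYWO

Answer: W Y W O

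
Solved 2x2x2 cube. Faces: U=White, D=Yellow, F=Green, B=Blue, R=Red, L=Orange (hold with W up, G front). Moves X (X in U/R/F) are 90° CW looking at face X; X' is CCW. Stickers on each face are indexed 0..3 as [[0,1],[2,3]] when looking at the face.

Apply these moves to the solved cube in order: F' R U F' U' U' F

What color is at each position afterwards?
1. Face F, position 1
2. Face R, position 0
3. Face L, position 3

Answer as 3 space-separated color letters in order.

After move 1 (F'): F=GGGG U=WWRR R=YRYR D=OOYY L=OWOW
After move 2 (R): R=YYRR U=WGRG F=GOGY D=OBYB B=RBWB
After move 3 (U): U=RWGG F=YYGY R=RBRR B=OWWB L=GOOW
After move 4 (F'): F=YYYG U=RWRR R=BBOR D=OWYB L=GGOG
After move 5 (U'): U=WRRR F=GGYG R=YYOR B=BBWB L=OWOG
After move 6 (U'): U=RRWR F=OWYG R=GGOR B=YYWB L=BBOG
After move 7 (F): F=YOGW U=RRGB R=WGRR D=OGYB L=BOOW
Query 1: F[1] = O
Query 2: R[0] = W
Query 3: L[3] = W

Answer: O W W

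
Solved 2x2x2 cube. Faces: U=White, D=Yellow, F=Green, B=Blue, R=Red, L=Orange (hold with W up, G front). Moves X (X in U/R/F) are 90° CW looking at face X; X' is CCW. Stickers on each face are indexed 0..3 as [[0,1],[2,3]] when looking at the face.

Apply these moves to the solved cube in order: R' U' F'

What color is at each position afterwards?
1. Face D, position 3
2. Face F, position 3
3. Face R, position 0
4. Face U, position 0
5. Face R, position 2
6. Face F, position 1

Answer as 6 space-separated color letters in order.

Answer: G G G B Y W

Derivation:
After move 1 (R'): R=RRRR U=WBWB F=GWGW D=YGYG B=YBYB
After move 2 (U'): U=BBWW F=OOGW R=GWRR B=RRYB L=YBOO
After move 3 (F'): F=OWOG U=BBGR R=GWYR D=BOYG L=YWOW
Query 1: D[3] = G
Query 2: F[3] = G
Query 3: R[0] = G
Query 4: U[0] = B
Query 5: R[2] = Y
Query 6: F[1] = W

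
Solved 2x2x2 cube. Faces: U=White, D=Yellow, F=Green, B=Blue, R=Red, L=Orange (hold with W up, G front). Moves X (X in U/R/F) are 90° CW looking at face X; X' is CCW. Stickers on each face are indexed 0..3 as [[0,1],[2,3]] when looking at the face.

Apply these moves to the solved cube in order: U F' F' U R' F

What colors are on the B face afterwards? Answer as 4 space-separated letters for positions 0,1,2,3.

Answer: Y R W B

Derivation:
After move 1 (U): U=WWWW F=RRGG R=BBRR B=OOBB L=GGOO
After move 2 (F'): F=RGRG U=WWBR R=YBYR D=GOYY L=GWOW
After move 3 (F'): F=GGRR U=WWYY R=OBGR D=WWYY L=GROB
After move 4 (U): U=YWYW F=OBRR R=OOGR B=GRBB L=GGOB
After move 5 (R'): R=OROG U=YBYG F=OWRW D=WBYR B=YRWB
After move 6 (F): F=ROWW U=YBBG R=YRGG D=OOYR L=GWOB
Query: B face = YRWB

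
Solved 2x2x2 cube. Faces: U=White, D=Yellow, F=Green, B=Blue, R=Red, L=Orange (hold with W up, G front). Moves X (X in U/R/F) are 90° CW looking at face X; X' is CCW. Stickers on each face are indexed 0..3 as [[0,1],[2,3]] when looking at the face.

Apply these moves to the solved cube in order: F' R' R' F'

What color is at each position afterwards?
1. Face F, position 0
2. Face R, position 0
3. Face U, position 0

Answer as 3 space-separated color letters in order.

Answer: B W W

Derivation:
After move 1 (F'): F=GGGG U=WWRR R=YRYR D=OOYY L=OWOW
After move 2 (R'): R=RRYY U=WBRB F=GWGR D=OGYG B=YBOB
After move 3 (R'): R=RYRY U=WORY F=GBGB D=OWYR B=GBGB
After move 4 (F'): F=BBGG U=WORR R=WYOY D=WWYR L=OYOR
Query 1: F[0] = B
Query 2: R[0] = W
Query 3: U[0] = W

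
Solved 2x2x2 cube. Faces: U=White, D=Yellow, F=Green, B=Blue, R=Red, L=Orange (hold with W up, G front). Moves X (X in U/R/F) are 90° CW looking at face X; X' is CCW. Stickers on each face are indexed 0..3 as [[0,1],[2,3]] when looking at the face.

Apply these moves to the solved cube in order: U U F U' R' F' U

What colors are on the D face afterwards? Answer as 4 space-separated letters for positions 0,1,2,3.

Answer: G Y Y B

Derivation:
After move 1 (U): U=WWWW F=RRGG R=BBRR B=OOBB L=GGOO
After move 2 (U): U=WWWW F=BBGG R=OORR B=GGBB L=RROO
After move 3 (F): F=GBGB U=WWOR R=WOWR D=ROYY L=RYOY
After move 4 (U'): U=WRWO F=RYGB R=GBWR B=WOBB L=GGOY
After move 5 (R'): R=BRGW U=WBWW F=RRGO D=RYYB B=YOOB
After move 6 (F'): F=RORG U=WBBG R=YRRW D=GYYB L=GWOW
After move 7 (U): U=BWGB F=YRRG R=YORW B=GWOB L=ROOW
Query: D face = GYYB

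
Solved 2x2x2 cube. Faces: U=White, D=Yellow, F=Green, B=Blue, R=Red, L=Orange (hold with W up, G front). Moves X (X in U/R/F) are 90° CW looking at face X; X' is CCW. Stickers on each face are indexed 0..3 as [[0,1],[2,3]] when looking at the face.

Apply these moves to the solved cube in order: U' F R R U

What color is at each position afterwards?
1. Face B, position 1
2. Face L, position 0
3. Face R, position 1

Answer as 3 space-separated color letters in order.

After move 1 (U'): U=WWWW F=OOGG R=GGRR B=RRBB L=BBOO
After move 2 (F): F=GOGO U=WWOB R=WGWR D=RGYY L=BYOY
After move 3 (R): R=WWRG U=WOOO F=GGGY D=RBYR B=BRWB
After move 4 (R): R=RWGW U=WGOY F=GBGR D=RWYB B=OROB
After move 5 (U): U=OWYG F=RWGR R=ORGW B=BYOB L=GBOY
Query 1: B[1] = Y
Query 2: L[0] = G
Query 3: R[1] = R

Answer: Y G R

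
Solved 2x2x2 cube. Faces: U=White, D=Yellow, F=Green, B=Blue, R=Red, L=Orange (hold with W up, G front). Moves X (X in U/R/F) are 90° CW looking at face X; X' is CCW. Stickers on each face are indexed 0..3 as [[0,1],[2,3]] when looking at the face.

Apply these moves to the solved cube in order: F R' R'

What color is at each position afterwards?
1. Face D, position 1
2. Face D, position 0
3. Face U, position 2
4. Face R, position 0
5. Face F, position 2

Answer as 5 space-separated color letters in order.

After move 1 (F): F=GGGG U=WWOO R=WRWR D=RRYY L=OYOY
After move 2 (R'): R=RRWW U=WBOB F=GWGO D=RGYG B=YBRB
After move 3 (R'): R=RWRW U=WROY F=GBGB D=RWYO B=GBGB
Query 1: D[1] = W
Query 2: D[0] = R
Query 3: U[2] = O
Query 4: R[0] = R
Query 5: F[2] = G

Answer: W R O R G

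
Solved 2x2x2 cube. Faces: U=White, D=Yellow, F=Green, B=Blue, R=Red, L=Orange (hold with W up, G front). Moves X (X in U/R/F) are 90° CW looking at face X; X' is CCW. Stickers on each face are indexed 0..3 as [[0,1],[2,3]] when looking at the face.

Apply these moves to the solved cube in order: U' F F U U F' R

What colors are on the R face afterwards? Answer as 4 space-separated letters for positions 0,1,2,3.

After move 1 (U'): U=WWWW F=OOGG R=GGRR B=RRBB L=BBOO
After move 2 (F): F=GOGO U=WWOB R=WGWR D=RGYY L=BYOY
After move 3 (F): F=GGOO U=WWYY R=OGBR D=WWYY L=BROG
After move 4 (U): U=YWYW F=OGOO R=RRBR B=BRBB L=GGOG
After move 5 (U): U=YYWW F=RROO R=BRBR B=GGBB L=OGOG
After move 6 (F'): F=RORO U=YYBB R=WRWR D=GGYY L=OWOW
After move 7 (R): R=WWRR U=YOBO F=RGRY D=GBYG B=BGYB
Query: R face = WWRR

Answer: W W R R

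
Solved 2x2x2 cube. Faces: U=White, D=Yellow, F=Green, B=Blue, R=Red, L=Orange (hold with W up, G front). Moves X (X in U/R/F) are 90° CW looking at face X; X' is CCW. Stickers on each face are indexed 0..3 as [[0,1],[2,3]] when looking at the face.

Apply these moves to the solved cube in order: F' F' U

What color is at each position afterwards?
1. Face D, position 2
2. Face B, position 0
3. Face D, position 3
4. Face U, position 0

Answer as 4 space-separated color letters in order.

Answer: Y O Y Y

Derivation:
After move 1 (F'): F=GGGG U=WWRR R=YRYR D=OOYY L=OWOW
After move 2 (F'): F=GGGG U=WWYY R=OROR D=WWYY L=OROR
After move 3 (U): U=YWYW F=ORGG R=BBOR B=ORBB L=GGOR
Query 1: D[2] = Y
Query 2: B[0] = O
Query 3: D[3] = Y
Query 4: U[0] = Y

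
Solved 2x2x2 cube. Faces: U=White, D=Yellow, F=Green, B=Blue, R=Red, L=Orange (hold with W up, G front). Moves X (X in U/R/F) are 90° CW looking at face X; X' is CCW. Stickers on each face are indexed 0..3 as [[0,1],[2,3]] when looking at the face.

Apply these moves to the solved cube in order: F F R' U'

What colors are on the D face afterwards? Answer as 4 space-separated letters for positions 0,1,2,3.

Answer: W G Y G

Derivation:
After move 1 (F): F=GGGG U=WWOO R=WRWR D=RRYY L=OYOY
After move 2 (F): F=GGGG U=WWYY R=OROR D=WWYY L=OROR
After move 3 (R'): R=RROO U=WBYB F=GWGY D=WGYG B=YBWB
After move 4 (U'): U=BBWY F=ORGY R=GWOO B=RRWB L=YBOR
Query: D face = WGYG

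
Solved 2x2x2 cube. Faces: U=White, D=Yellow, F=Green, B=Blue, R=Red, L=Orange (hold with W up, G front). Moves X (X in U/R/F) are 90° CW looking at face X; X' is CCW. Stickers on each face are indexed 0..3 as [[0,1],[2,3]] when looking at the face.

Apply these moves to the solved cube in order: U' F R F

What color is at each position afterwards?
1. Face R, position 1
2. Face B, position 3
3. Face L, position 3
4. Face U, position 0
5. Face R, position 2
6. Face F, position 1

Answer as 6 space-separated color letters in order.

Answer: W B B W O G

Derivation:
After move 1 (U'): U=WWWW F=OOGG R=GGRR B=RRBB L=BBOO
After move 2 (F): F=GOGO U=WWOB R=WGWR D=RGYY L=BYOY
After move 3 (R): R=WWRG U=WOOO F=GGGY D=RBYR B=BRWB
After move 4 (F): F=GGYG U=WOYY R=OWOG D=RWYR L=BROB
Query 1: R[1] = W
Query 2: B[3] = B
Query 3: L[3] = B
Query 4: U[0] = W
Query 5: R[2] = O
Query 6: F[1] = G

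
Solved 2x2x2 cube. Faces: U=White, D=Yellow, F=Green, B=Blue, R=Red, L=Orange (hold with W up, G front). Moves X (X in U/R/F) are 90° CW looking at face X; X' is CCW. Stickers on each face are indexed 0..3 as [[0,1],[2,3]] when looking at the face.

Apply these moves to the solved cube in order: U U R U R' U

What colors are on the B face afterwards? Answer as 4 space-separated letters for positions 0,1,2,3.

Answer: B Y B B

Derivation:
After move 1 (U): U=WWWW F=RRGG R=BBRR B=OOBB L=GGOO
After move 2 (U): U=WWWW F=BBGG R=OORR B=GGBB L=RROO
After move 3 (R): R=RORO U=WBWG F=BYGY D=YBYG B=WGWB
After move 4 (U): U=WWGB F=ROGY R=WGRO B=RRWB L=BYOO
After move 5 (R'): R=GOWR U=WWGR F=RWGB D=YOYY B=GRBB
After move 6 (U): U=GWRW F=GOGB R=GRWR B=BYBB L=RWOO
Query: B face = BYBB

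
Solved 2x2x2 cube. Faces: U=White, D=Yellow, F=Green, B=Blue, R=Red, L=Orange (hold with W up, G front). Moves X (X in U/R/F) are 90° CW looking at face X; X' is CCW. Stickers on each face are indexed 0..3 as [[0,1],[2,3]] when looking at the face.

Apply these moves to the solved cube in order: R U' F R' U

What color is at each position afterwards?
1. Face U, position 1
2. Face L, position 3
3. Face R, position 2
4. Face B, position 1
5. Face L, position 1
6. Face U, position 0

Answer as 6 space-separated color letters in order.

Answer: G B W Y G O

Derivation:
After move 1 (R): R=RRRR U=WGWG F=GYGY D=YBYB B=WBWB
After move 2 (U'): U=GGWW F=OOGY R=GYRR B=RRWB L=WBOO
After move 3 (F): F=GOYO U=GGOB R=WYWR D=RGYB L=WYOB
After move 4 (R'): R=YRWW U=GWOR F=GGYB D=ROYO B=BRGB
After move 5 (U): U=OGRW F=YRYB R=BRWW B=WYGB L=GGOB
Query 1: U[1] = G
Query 2: L[3] = B
Query 3: R[2] = W
Query 4: B[1] = Y
Query 5: L[1] = G
Query 6: U[0] = O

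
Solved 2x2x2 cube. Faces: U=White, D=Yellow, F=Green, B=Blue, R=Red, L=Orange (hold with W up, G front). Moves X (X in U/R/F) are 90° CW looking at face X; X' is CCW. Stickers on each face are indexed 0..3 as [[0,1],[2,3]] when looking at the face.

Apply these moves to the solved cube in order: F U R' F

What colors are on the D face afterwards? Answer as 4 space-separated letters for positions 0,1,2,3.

After move 1 (F): F=GGGG U=WWOO R=WRWR D=RRYY L=OYOY
After move 2 (U): U=OWOW F=WRGG R=BBWR B=OYBB L=GGOY
After move 3 (R'): R=BRBW U=OBOO F=WWGW D=RRYG B=YYRB
After move 4 (F): F=GWWW U=OBYG R=OROW D=BBYG L=GROR
Query: D face = BBYG

Answer: B B Y G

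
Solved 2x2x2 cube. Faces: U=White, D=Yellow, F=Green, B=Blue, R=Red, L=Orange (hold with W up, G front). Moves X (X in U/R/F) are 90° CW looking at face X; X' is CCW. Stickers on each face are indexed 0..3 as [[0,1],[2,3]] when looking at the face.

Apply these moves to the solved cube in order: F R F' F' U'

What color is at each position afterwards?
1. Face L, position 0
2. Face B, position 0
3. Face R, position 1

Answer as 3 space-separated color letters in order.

After move 1 (F): F=GGGG U=WWOO R=WRWR D=RRYY L=OYOY
After move 2 (R): R=WWRR U=WGOG F=GRGY D=RBYB B=OBWB
After move 3 (F'): F=RYGG U=WGWR R=BWRR D=YYYB L=OGOO
After move 4 (F'): F=YGRG U=WGBR R=YWYR D=GOYB L=OROW
After move 5 (U'): U=GRWB F=ORRG R=YGYR B=YWWB L=OBOW
Query 1: L[0] = O
Query 2: B[0] = Y
Query 3: R[1] = G

Answer: O Y G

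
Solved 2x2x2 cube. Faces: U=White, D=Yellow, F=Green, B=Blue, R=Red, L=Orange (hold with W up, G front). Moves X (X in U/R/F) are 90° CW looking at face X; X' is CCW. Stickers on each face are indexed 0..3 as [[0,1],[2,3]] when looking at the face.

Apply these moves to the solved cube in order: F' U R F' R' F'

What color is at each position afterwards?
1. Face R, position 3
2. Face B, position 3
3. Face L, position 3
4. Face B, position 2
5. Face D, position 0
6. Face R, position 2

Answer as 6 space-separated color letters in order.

Answer: O B Y W G G

Derivation:
After move 1 (F'): F=GGGG U=WWRR R=YRYR D=OOYY L=OWOW
After move 2 (U): U=RWRW F=YRGG R=BBYR B=OWBB L=GGOW
After move 3 (R): R=YBRB U=RRRG F=YOGY D=OBYO B=WWWB
After move 4 (F'): F=OYYG U=RRYR R=BBOB D=GWYO L=GGOR
After move 5 (R'): R=BBBO U=RWYW F=ORYR D=GYYG B=OWWB
After move 6 (F'): F=RROY U=RWBB R=YBGO D=GRYG L=GWOY
Query 1: R[3] = O
Query 2: B[3] = B
Query 3: L[3] = Y
Query 4: B[2] = W
Query 5: D[0] = G
Query 6: R[2] = G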